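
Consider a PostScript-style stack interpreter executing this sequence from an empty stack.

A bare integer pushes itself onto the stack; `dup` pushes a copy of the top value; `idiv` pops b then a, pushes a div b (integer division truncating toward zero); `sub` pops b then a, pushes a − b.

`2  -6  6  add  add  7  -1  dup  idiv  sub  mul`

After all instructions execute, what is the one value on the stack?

12

2    : [2]
-6   : [2, -6]
6    : [2, -6, 6]
add  : [2, 0]
add  : [2]
7    : [2, 7]
-1   : [2, 7, -1]
dup  : [2, 7, -1, -1]
idiv : [2, 7, 1]
sub  : [2, 6]
mul  : [12]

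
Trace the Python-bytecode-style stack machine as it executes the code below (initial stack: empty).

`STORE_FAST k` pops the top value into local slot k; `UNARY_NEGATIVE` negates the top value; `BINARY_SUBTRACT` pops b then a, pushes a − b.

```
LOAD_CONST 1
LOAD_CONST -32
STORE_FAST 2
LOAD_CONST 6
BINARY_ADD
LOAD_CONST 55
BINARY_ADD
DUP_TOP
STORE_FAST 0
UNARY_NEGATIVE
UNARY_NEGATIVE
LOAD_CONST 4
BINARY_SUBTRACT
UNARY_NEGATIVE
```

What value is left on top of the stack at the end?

-58

LOAD_CONST 1     [1]
LOAD_CONST -32   [1, -32]
STORE_FAST 2     [1]
LOAD_CONST 6     [1, 6]
BINARY_ADD       [7]
LOAD_CONST 55    [7, 55]
BINARY_ADD       [62]
DUP_TOP          [62, 62]
STORE_FAST 0     [62]
UNARY_NEGATIVE   [-62]
UNARY_NEGATIVE   [62]
LOAD_CONST 4     [62, 4]
BINARY_SUBTRACT  [58]
UNARY_NEGATIVE   [-58]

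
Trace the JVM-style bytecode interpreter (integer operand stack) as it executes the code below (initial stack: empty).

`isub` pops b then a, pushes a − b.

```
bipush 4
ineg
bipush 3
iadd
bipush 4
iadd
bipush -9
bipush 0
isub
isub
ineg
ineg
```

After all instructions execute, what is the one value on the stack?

12

bipush 4  : 4
ineg      : -4
bipush 3  : -4 3
iadd      : -1
bipush 4  : -1 4
iadd      : 3
bipush -9 : 3 -9
bipush 0  : 3 -9 0
isub      : 3 -9
isub      : 12
ineg      : -12
ineg      : 12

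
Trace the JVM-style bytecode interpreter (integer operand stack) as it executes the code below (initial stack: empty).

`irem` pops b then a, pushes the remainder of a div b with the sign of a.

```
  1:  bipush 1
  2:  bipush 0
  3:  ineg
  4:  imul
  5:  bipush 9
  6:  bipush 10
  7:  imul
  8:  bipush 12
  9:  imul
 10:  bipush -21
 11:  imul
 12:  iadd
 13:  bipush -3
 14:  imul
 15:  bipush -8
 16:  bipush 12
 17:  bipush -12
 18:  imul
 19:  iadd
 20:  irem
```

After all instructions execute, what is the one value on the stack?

96

bipush 1   : [1]
bipush 0   : [1, 0]
ineg       : [1, 0]
imul       : [0]
bipush 9   : [0, 9]
bipush 10  : [0, 9, 10]
imul       : [0, 90]
bipush 12  : [0, 90, 12]
imul       : [0, 1080]
bipush -21 : [0, 1080, -21]
imul       : [0, -22680]
iadd       : [-22680]
bipush -3  : [-22680, -3]
imul       : [68040]
bipush -8  : [68040, -8]
bipush 12  : [68040, -8, 12]
bipush -12 : [68040, -8, 12, -12]
imul       : [68040, -8, -144]
iadd       : [68040, -152]
irem       : [96]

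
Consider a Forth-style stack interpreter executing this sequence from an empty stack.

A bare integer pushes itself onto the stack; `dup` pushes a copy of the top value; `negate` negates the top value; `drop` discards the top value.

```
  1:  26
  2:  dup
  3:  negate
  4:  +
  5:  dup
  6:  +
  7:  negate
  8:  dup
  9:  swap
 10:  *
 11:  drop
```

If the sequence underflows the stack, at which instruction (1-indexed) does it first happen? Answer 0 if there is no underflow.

0

26     → [26]
dup    → [26, 26]
negate → [26, -26]
+      → [0]
dup    → [0, 0]
+      → [0]
negate → [0]
dup    → [0, 0]
swap   → [0, 0]
*      → [0]
drop   → []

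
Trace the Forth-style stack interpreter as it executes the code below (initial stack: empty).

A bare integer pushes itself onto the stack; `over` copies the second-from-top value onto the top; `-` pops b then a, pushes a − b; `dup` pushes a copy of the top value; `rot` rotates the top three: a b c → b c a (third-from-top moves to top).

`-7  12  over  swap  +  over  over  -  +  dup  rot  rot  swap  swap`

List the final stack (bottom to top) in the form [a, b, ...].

-7   -> [-7]
12   -> [-7, 12]
over -> [-7, 12, -7]
swap -> [-7, -7, 12]
+    -> [-7, 5]
over -> [-7, 5, -7]
over -> [-7, 5, -7, 5]
-    -> [-7, 5, -12]
+    -> [-7, -7]
dup  -> [-7, -7, -7]
rot  -> [-7, -7, -7]
rot  -> [-7, -7, -7]
swap -> [-7, -7, -7]
swap -> [-7, -7, -7]

[-7, -7, -7]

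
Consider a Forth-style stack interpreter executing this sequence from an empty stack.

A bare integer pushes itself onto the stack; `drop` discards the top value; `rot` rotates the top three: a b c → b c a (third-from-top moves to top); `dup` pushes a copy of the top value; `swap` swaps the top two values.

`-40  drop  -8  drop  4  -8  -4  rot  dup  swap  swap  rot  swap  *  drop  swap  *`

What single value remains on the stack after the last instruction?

-40   [-40]
drop  []
-8    [-8]
drop  []
4     [4]
-8    [4, -8]
-4    [4, -8, -4]
rot   [-8, -4, 4]
dup   [-8, -4, 4, 4]
swap  [-8, -4, 4, 4]
swap  [-8, -4, 4, 4]
rot   [-8, 4, 4, -4]
swap  [-8, 4, -4, 4]
*     [-8, 4, -16]
drop  [-8, 4]
swap  [4, -8]
*     [-32]

-32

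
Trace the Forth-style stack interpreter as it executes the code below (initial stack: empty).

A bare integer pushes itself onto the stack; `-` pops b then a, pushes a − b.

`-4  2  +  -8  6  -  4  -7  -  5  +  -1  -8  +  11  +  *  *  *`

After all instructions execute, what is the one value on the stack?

896

-4 : -4
2  : -4 2
+  : -2
-8 : -2 -8
6  : -2 -8 6
-  : -2 -14
4  : -2 -14 4
-7 : -2 -14 4 -7
-  : -2 -14 11
5  : -2 -14 11 5
+  : -2 -14 16
-1 : -2 -14 16 -1
-8 : -2 -14 16 -1 -8
+  : -2 -14 16 -9
11 : -2 -14 16 -9 11
+  : -2 -14 16 2
*  : -2 -14 32
*  : -2 -448
*  : 896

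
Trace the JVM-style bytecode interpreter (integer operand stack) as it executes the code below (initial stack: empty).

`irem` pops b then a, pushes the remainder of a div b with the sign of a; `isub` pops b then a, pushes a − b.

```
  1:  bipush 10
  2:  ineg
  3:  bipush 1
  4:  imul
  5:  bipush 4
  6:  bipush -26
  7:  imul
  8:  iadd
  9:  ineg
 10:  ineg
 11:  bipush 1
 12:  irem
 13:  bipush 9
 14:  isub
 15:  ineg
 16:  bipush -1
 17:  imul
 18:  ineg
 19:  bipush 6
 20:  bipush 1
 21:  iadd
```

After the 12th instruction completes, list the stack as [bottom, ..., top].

[0]

bipush 10  : 10
ineg       : -10
bipush 1   : -10 1
imul       : -10
bipush 4   : -10 4
bipush -26 : -10 4 -26
imul       : -10 -104
iadd       : -114
ineg       : 114
ineg       : -114
bipush 1   : -114 1
irem       : 0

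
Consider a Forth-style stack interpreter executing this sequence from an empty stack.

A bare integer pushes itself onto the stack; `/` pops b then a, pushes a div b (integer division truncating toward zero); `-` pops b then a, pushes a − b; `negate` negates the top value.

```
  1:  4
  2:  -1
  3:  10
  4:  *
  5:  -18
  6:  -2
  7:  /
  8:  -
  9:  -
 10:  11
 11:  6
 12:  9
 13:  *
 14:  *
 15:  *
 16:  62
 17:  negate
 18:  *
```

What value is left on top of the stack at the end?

4      : 4
-1     : 4 -1
10     : 4 -1 10
*      : 4 -10
-18    : 4 -10 -18
-2     : 4 -10 -18 -2
/      : 4 -10 9
-      : 4 -19
-      : 23
11     : 23 11
6      : 23 11 6
9      : 23 11 6 9
*      : 23 11 54
*      : 23 594
*      : 13662
62     : 13662 62
negate : 13662 -62
*      : -847044

-847044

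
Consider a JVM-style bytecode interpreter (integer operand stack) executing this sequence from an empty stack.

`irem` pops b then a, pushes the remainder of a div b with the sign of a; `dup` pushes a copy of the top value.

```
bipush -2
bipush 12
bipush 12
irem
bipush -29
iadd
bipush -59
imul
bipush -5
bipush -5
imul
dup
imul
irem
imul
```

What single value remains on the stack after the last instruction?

bipush -2  → [-2]
bipush 12  → [-2, 12]
bipush 12  → [-2, 12, 12]
irem       → [-2, 0]
bipush -29 → [-2, 0, -29]
iadd       → [-2, -29]
bipush -59 → [-2, -29, -59]
imul       → [-2, 1711]
bipush -5  → [-2, 1711, -5]
bipush -5  → [-2, 1711, -5, -5]
imul       → [-2, 1711, 25]
dup        → [-2, 1711, 25, 25]
imul       → [-2, 1711, 625]
irem       → [-2, 461]
imul       → [-922]

-922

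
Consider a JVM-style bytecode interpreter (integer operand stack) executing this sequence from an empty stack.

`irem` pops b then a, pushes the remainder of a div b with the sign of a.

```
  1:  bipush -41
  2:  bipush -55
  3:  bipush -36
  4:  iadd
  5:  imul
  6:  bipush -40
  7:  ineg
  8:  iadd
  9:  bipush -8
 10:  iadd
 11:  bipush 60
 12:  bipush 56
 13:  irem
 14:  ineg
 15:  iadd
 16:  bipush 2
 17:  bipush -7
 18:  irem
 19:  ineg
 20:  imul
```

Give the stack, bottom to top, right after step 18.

[3759, 2]

bipush -41 -> -41
bipush -55 -> -41 -55
bipush -36 -> -41 -55 -36
iadd       -> -41 -91
imul       -> 3731
bipush -40 -> 3731 -40
ineg       -> 3731 40
iadd       -> 3771
bipush -8  -> 3771 -8
iadd       -> 3763
bipush 60  -> 3763 60
bipush 56  -> 3763 60 56
irem       -> 3763 4
ineg       -> 3763 -4
iadd       -> 3759
bipush 2   -> 3759 2
bipush -7  -> 3759 2 -7
irem       -> 3759 2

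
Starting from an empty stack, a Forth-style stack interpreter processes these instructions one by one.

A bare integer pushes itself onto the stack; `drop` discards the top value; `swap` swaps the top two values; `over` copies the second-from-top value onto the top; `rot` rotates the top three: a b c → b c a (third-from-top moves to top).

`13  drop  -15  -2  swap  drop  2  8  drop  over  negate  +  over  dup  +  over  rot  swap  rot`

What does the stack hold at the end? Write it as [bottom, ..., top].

[-2, 4, 4, -4]

13     : 13
drop   : (empty)
-15    : -15
-2     : -15 -2
swap   : -2 -15
drop   : -2
2      : -2 2
8      : -2 2 8
drop   : -2 2
over   : -2 2 -2
negate : -2 2 2
+      : -2 4
over   : -2 4 -2
dup    : -2 4 -2 -2
+      : -2 4 -4
over   : -2 4 -4 4
rot    : -2 -4 4 4
swap   : -2 -4 4 4
rot    : -2 4 4 -4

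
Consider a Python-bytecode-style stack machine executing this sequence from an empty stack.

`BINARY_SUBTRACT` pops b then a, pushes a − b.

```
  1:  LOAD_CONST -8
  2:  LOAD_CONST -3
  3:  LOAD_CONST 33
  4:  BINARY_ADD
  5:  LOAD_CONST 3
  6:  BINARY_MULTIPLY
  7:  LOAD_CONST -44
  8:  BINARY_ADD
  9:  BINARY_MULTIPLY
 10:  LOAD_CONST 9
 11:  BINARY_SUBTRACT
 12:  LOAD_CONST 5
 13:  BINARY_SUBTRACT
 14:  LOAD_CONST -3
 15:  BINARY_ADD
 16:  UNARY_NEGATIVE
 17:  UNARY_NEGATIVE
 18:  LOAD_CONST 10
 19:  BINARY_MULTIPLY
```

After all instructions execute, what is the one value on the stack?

LOAD_CONST -8    [-8]
LOAD_CONST -3    [-8, -3]
LOAD_CONST 33    [-8, -3, 33]
BINARY_ADD       [-8, 30]
LOAD_CONST 3     [-8, 30, 3]
BINARY_MULTIPLY  [-8, 90]
LOAD_CONST -44   [-8, 90, -44]
BINARY_ADD       [-8, 46]
BINARY_MULTIPLY  [-368]
LOAD_CONST 9     [-368, 9]
BINARY_SUBTRACT  [-377]
LOAD_CONST 5     [-377, 5]
BINARY_SUBTRACT  [-382]
LOAD_CONST -3    [-382, -3]
BINARY_ADD       [-385]
UNARY_NEGATIVE   [385]
UNARY_NEGATIVE   [-385]
LOAD_CONST 10    [-385, 10]
BINARY_MULTIPLY  [-3850]

-3850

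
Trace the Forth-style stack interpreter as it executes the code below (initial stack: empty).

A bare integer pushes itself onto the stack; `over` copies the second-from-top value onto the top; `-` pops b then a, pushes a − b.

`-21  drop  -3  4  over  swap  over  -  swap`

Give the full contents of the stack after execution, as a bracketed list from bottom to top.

[-3, 7, -3]

-21  : -21
drop : (empty)
-3   : -3
4    : -3 4
over : -3 4 -3
swap : -3 -3 4
over : -3 -3 4 -3
-    : -3 -3 7
swap : -3 7 -3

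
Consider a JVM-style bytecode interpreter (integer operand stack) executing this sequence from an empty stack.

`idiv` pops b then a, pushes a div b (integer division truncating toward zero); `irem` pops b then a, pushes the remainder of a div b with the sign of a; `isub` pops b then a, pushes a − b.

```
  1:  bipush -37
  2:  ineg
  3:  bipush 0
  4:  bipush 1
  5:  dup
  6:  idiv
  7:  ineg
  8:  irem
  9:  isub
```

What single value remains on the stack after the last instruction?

37

bipush -37 -> [-37]
ineg       -> [37]
bipush 0   -> [37, 0]
bipush 1   -> [37, 0, 1]
dup        -> [37, 0, 1, 1]
idiv       -> [37, 0, 1]
ineg       -> [37, 0, -1]
irem       -> [37, 0]
isub       -> [37]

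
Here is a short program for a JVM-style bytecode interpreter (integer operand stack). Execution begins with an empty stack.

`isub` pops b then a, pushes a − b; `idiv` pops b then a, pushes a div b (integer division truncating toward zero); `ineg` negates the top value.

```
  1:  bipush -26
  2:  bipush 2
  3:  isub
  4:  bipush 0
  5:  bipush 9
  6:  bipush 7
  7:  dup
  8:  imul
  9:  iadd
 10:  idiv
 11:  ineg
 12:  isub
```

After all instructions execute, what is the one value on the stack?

bipush -26  -26
bipush 2    -26 2
isub        -28
bipush 0    -28 0
bipush 9    -28 0 9
bipush 7    -28 0 9 7
dup         -28 0 9 7 7
imul        -28 0 9 49
iadd        -28 0 58
idiv        -28 0
ineg        -28 0
isub        -28

-28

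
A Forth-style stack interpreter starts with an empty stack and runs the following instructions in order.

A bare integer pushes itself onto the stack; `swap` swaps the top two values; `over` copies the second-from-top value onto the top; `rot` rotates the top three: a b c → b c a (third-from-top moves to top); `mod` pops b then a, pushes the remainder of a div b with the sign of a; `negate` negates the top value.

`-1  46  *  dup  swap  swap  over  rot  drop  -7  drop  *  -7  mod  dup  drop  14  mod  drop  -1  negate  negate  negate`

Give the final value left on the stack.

1

-1      -1
46      -1 46
*       -46
dup     -46 -46
swap    -46 -46
swap    -46 -46
over    -46 -46 -46
rot     -46 -46 -46
drop    -46 -46
-7      -46 -46 -7
drop    -46 -46
*       2116
-7      2116 -7
mod     2
dup     2 2
drop    2
14      2 14
mod     2
drop    (empty)
-1      -1
negate  1
negate  -1
negate  1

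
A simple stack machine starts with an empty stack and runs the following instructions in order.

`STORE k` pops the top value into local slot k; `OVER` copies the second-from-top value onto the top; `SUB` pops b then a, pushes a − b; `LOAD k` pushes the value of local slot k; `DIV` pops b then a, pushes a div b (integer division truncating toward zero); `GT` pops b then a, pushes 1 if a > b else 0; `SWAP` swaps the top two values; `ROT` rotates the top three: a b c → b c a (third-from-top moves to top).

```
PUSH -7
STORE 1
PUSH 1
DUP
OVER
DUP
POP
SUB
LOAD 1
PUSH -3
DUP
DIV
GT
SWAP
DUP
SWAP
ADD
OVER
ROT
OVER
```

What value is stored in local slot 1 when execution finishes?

-7

PUSH -7 → [-7]
STORE 1 → []
PUSH 1  → [1]
DUP     → [1, 1]
OVER    → [1, 1, 1]
DUP     → [1, 1, 1, 1]
POP     → [1, 1, 1]
SUB     → [1, 0]
LOAD 1  → [1, 0, -7]
PUSH -3 → [1, 0, -7, -3]
DUP     → [1, 0, -7, -3, -3]
DIV     → [1, 0, -7, 1]
GT      → [1, 0, 0]
SWAP    → [1, 0, 0]
DUP     → [1, 0, 0, 0]
SWAP    → [1, 0, 0, 0]
ADD     → [1, 0, 0]
OVER    → [1, 0, 0, 0]
ROT     → [1, 0, 0, 0]
OVER    → [1, 0, 0, 0, 0]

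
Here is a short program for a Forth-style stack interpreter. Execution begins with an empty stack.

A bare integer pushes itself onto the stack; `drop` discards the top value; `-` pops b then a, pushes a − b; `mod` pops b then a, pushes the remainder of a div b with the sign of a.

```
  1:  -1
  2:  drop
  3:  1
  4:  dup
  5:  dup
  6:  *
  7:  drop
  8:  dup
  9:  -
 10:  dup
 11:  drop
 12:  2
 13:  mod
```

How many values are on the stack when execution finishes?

-1   : -1
drop : (empty)
1    : 1
dup  : 1 1
dup  : 1 1 1
*    : 1 1
drop : 1
dup  : 1 1
-    : 0
dup  : 0 0
drop : 0
2    : 0 2
mod  : 0

1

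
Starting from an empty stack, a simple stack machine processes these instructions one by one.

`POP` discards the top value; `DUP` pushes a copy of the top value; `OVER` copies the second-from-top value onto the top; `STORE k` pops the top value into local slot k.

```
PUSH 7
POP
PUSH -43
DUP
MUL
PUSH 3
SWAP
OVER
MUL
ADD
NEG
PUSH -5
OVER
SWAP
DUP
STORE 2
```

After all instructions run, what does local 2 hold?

PUSH 7   → [7]
POP      → []
PUSH -43 → [-43]
DUP      → [-43, -43]
MUL      → [1849]
PUSH 3   → [1849, 3]
SWAP     → [3, 1849]
OVER     → [3, 1849, 3]
MUL      → [3, 5547]
ADD      → [5550]
NEG      → [-5550]
PUSH -5  → [-5550, -5]
OVER     → [-5550, -5, -5550]
SWAP     → [-5550, -5550, -5]
DUP      → [-5550, -5550, -5, -5]
STORE 2  → [-5550, -5550, -5]

-5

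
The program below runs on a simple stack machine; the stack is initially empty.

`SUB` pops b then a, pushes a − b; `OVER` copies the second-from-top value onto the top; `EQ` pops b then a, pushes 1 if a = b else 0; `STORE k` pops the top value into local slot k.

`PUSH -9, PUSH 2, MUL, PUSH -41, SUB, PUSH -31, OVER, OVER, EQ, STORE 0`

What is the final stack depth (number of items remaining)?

PUSH -9  : -9
PUSH 2   : -9 2
MUL      : -18
PUSH -41 : -18 -41
SUB      : 23
PUSH -31 : 23 -31
OVER     : 23 -31 23
OVER     : 23 -31 23 -31
EQ       : 23 -31 0
STORE 0  : 23 -31

2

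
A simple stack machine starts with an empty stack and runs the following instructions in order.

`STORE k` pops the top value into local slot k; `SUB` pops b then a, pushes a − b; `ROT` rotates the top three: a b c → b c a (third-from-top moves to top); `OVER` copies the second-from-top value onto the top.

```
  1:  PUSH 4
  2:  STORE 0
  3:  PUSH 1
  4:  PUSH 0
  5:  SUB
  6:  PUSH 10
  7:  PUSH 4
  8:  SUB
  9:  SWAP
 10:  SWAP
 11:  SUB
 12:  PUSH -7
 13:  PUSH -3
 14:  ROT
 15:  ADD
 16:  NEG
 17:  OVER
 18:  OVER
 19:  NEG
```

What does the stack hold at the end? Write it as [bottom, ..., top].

[-7, 8, -7, -8]

PUSH 4  : [4]
STORE 0 : []
PUSH 1  : [1]
PUSH 0  : [1, 0]
SUB     : [1]
PUSH 10 : [1, 10]
PUSH 4  : [1, 10, 4]
SUB     : [1, 6]
SWAP    : [6, 1]
SWAP    : [1, 6]
SUB     : [-5]
PUSH -7 : [-5, -7]
PUSH -3 : [-5, -7, -3]
ROT     : [-7, -3, -5]
ADD     : [-7, -8]
NEG     : [-7, 8]
OVER    : [-7, 8, -7]
OVER    : [-7, 8, -7, 8]
NEG     : [-7, 8, -7, -8]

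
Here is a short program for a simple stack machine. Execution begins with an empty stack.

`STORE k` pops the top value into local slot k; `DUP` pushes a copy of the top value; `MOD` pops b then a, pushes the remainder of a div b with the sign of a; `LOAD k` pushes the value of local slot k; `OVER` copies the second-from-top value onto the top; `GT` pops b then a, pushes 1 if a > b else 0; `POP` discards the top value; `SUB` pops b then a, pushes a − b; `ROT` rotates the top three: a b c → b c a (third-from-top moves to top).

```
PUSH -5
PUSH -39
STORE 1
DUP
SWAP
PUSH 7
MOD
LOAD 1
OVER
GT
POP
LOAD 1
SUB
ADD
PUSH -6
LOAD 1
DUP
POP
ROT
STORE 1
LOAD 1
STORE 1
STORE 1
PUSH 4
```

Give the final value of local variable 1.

PUSH -5   [-5]
PUSH -39  [-5, -39]
STORE 1   [-5]
DUP       [-5, -5]
SWAP      [-5, -5]
PUSH 7    [-5, -5, 7]
MOD       [-5, -5]
LOAD 1    [-5, -5, -39]
OVER      [-5, -5, -39, -5]
GT        [-5, -5, 0]
POP       [-5, -5]
LOAD 1    [-5, -5, -39]
SUB       [-5, 34]
ADD       [29]
PUSH -6   [29, -6]
LOAD 1    [29, -6, -39]
DUP       [29, -6, -39, -39]
POP       [29, -6, -39]
ROT       [-6, -39, 29]
STORE 1   [-6, -39]
LOAD 1    [-6, -39, 29]
STORE 1   [-6, -39]
STORE 1   [-6]
PUSH 4    [-6, 4]

-39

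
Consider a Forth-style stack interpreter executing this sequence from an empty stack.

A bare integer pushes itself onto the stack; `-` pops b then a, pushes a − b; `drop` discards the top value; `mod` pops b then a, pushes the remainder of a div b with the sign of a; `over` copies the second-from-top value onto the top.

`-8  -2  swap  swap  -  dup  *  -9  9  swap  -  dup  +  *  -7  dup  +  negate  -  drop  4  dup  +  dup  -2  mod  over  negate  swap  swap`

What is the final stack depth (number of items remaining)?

-8     → [-8]
-2     → [-8, -2]
swap   → [-2, -8]
swap   → [-8, -2]
-      → [-6]
dup    → [-6, -6]
*      → [36]
-9     → [36, -9]
9      → [36, -9, 9]
swap   → [36, 9, -9]
-      → [36, 18]
dup    → [36, 18, 18]
+      → [36, 36]
*      → [1296]
-7     → [1296, -7]
dup    → [1296, -7, -7]
+      → [1296, -14]
negate → [1296, 14]
-      → [1282]
drop   → []
4      → [4]
dup    → [4, 4]
+      → [8]
dup    → [8, 8]
-2     → [8, 8, -2]
mod    → [8, 0]
over   → [8, 0, 8]
negate → [8, 0, -8]
swap   → [8, -8, 0]
swap   → [8, 0, -8]

3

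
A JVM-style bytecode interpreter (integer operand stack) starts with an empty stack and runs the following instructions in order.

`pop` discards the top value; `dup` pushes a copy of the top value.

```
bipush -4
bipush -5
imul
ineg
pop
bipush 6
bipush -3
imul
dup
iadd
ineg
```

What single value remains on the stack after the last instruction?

bipush -4 : [-4]
bipush -5 : [-4, -5]
imul      : [20]
ineg      : [-20]
pop       : []
bipush 6  : [6]
bipush -3 : [6, -3]
imul      : [-18]
dup       : [-18, -18]
iadd      : [-36]
ineg      : [36]

36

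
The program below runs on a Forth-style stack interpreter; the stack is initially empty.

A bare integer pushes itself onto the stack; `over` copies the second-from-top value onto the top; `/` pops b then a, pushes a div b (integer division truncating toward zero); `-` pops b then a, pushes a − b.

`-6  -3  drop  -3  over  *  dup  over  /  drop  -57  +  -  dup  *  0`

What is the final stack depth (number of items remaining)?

-6   -> -6
-3   -> -6 -3
drop -> -6
-3   -> -6 -3
over -> -6 -3 -6
*    -> -6 18
dup  -> -6 18 18
over -> -6 18 18 18
/    -> -6 18 1
drop -> -6 18
-57  -> -6 18 -57
+    -> -6 -39
-    -> 33
dup  -> 33 33
*    -> 1089
0    -> 1089 0

2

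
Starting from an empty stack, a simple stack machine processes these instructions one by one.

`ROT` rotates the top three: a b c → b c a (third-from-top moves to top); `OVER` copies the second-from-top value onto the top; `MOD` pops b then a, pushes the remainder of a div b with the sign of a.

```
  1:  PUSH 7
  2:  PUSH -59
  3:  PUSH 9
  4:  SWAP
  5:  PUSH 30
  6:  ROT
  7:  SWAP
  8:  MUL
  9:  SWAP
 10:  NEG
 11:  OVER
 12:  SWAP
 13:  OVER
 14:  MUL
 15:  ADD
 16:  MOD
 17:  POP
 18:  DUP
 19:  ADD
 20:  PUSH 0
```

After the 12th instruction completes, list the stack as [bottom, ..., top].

PUSH 7   : [7]
PUSH -59 : [7, -59]
PUSH 9   : [7, -59, 9]
SWAP     : [7, 9, -59]
PUSH 30  : [7, 9, -59, 30]
ROT      : [7, -59, 30, 9]
SWAP     : [7, -59, 9, 30]
MUL      : [7, -59, 270]
SWAP     : [7, 270, -59]
NEG      : [7, 270, 59]
OVER     : [7, 270, 59, 270]
SWAP     : [7, 270, 270, 59]

[7, 270, 270, 59]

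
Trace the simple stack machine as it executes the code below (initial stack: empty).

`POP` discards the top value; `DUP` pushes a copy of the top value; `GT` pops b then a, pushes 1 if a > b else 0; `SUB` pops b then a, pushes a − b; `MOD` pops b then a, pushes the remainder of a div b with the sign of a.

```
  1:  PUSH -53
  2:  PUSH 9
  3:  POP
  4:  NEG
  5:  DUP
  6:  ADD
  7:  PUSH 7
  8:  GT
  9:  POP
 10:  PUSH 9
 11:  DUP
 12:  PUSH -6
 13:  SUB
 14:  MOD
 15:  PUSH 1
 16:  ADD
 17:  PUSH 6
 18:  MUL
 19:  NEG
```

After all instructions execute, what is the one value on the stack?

PUSH -53 -> -53
PUSH 9   -> -53 9
POP      -> -53
NEG      -> 53
DUP      -> 53 53
ADD      -> 106
PUSH 7   -> 106 7
GT       -> 1
POP      -> (empty)
PUSH 9   -> 9
DUP      -> 9 9
PUSH -6  -> 9 9 -6
SUB      -> 9 15
MOD      -> 9
PUSH 1   -> 9 1
ADD      -> 10
PUSH 6   -> 10 6
MUL      -> 60
NEG      -> -60

-60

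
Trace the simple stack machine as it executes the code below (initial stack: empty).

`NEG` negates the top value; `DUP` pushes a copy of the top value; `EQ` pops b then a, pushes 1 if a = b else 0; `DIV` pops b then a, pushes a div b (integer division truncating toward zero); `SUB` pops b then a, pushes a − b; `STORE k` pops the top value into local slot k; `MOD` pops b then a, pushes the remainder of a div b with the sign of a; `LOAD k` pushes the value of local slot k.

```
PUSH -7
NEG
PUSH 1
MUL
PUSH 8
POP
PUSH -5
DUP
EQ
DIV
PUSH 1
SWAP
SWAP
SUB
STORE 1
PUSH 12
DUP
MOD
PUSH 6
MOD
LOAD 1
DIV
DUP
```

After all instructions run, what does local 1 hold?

6

PUSH -7 : [-7]
NEG     : [7]
PUSH 1  : [7, 1]
MUL     : [7]
PUSH 8  : [7, 8]
POP     : [7]
PUSH -5 : [7, -5]
DUP     : [7, -5, -5]
EQ      : [7, 1]
DIV     : [7]
PUSH 1  : [7, 1]
SWAP    : [1, 7]
SWAP    : [7, 1]
SUB     : [6]
STORE 1 : []
PUSH 12 : [12]
DUP     : [12, 12]
MOD     : [0]
PUSH 6  : [0, 6]
MOD     : [0]
LOAD 1  : [0, 6]
DIV     : [0]
DUP     : [0, 0]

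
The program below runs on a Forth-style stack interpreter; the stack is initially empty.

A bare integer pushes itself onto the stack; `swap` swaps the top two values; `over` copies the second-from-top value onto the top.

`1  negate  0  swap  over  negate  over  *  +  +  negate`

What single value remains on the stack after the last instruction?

1      : 1
negate : -1
0      : -1 0
swap   : 0 -1
over   : 0 -1 0
negate : 0 -1 0
over   : 0 -1 0 -1
*      : 0 -1 0
+      : 0 -1
+      : -1
negate : 1

1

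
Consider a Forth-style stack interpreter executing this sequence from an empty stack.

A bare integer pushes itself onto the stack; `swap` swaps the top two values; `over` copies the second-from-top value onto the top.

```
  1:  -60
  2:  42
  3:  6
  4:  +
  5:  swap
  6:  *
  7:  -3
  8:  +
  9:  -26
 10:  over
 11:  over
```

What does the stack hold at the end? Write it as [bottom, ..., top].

[-2883, -26, -2883, -26]

-60  -> -60
42   -> -60 42
6    -> -60 42 6
+    -> -60 48
swap -> 48 -60
*    -> -2880
-3   -> -2880 -3
+    -> -2883
-26  -> -2883 -26
over -> -2883 -26 -2883
over -> -2883 -26 -2883 -26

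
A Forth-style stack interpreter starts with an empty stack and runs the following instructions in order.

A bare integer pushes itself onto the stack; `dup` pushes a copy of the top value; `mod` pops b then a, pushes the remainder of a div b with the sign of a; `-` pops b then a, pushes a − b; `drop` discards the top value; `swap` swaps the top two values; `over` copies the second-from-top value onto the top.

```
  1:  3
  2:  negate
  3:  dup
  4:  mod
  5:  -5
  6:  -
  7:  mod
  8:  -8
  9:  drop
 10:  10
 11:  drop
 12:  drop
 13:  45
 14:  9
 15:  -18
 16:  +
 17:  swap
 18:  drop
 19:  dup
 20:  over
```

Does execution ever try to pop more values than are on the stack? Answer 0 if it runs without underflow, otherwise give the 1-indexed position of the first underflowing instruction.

3      : [3]
negate : [-3]
dup    : [-3, -3]
mod    : [0]
-5     : [0, -5]
-      : [5]
mod  — needs 2 operands, stack has 1 → underflow

7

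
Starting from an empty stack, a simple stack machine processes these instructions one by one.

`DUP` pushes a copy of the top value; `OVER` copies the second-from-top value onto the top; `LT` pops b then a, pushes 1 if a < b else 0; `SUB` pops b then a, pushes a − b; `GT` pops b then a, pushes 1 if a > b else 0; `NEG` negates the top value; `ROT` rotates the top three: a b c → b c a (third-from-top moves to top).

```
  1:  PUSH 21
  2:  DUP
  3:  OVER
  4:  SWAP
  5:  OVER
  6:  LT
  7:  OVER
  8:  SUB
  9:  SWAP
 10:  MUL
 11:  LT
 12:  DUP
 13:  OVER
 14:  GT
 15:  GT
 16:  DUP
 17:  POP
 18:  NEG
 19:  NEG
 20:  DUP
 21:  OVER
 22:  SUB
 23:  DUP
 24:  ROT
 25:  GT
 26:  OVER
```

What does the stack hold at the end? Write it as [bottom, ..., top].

PUSH 21 : [21]
DUP     : [21, 21]
OVER    : [21, 21, 21]
SWAP    : [21, 21, 21]
OVER    : [21, 21, 21, 21]
LT      : [21, 21, 0]
OVER    : [21, 21, 0, 21]
SUB     : [21, 21, -21]
SWAP    : [21, -21, 21]
MUL     : [21, -441]
LT      : [0]
DUP     : [0, 0]
OVER    : [0, 0, 0]
GT      : [0, 0]
GT      : [0]
DUP     : [0, 0]
POP     : [0]
NEG     : [0]
NEG     : [0]
DUP     : [0, 0]
OVER    : [0, 0, 0]
SUB     : [0, 0]
DUP     : [0, 0, 0]
ROT     : [0, 0, 0]
GT      : [0, 0]
OVER    : [0, 0, 0]

[0, 0, 0]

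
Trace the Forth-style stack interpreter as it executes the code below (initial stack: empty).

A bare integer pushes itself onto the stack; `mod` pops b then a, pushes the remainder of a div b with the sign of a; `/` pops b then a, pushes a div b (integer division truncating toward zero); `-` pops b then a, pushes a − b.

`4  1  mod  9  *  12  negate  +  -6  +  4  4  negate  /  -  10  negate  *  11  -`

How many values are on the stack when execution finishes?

4      -> [4]
1      -> [4, 1]
mod    -> [0]
9      -> [0, 9]
*      -> [0]
12     -> [0, 12]
negate -> [0, -12]
+      -> [-12]
-6     -> [-12, -6]
+      -> [-18]
4      -> [-18, 4]
4      -> [-18, 4, 4]
negate -> [-18, 4, -4]
/      -> [-18, -1]
-      -> [-17]
10     -> [-17, 10]
negate -> [-17, -10]
*      -> [170]
11     -> [170, 11]
-      -> [159]

1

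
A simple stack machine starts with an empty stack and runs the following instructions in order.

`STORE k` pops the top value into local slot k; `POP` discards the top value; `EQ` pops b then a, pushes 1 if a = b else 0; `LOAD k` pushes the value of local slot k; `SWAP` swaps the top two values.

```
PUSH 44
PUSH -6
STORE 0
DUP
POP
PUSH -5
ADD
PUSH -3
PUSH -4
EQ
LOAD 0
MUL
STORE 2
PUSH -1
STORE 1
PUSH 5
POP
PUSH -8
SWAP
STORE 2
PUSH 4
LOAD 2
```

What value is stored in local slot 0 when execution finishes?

-6

PUSH 44  [44]
PUSH -6  [44, -6]
STORE 0  [44]
DUP      [44, 44]
POP      [44]
PUSH -5  [44, -5]
ADD      [39]
PUSH -3  [39, -3]
PUSH -4  [39, -3, -4]
EQ       [39, 0]
LOAD 0   [39, 0, -6]
MUL      [39, 0]
STORE 2  [39]
PUSH -1  [39, -1]
STORE 1  [39]
PUSH 5   [39, 5]
POP      [39]
PUSH -8  [39, -8]
SWAP     [-8, 39]
STORE 2  [-8]
PUSH 4   [-8, 4]
LOAD 2   [-8, 4, 39]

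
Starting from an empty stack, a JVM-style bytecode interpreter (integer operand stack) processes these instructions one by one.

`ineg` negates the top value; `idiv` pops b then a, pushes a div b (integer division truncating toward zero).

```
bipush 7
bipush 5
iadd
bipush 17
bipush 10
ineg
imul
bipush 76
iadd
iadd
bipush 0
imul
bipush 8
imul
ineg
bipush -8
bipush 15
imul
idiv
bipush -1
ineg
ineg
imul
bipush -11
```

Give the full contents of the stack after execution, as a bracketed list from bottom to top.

bipush 7   -> [7]
bipush 5   -> [7, 5]
iadd       -> [12]
bipush 17  -> [12, 17]
bipush 10  -> [12, 17, 10]
ineg       -> [12, 17, -10]
imul       -> [12, -170]
bipush 76  -> [12, -170, 76]
iadd       -> [12, -94]
iadd       -> [-82]
bipush 0   -> [-82, 0]
imul       -> [0]
bipush 8   -> [0, 8]
imul       -> [0]
ineg       -> [0]
bipush -8  -> [0, -8]
bipush 15  -> [0, -8, 15]
imul       -> [0, -120]
idiv       -> [0]
bipush -1  -> [0, -1]
ineg       -> [0, 1]
ineg       -> [0, -1]
imul       -> [0]
bipush -11 -> [0, -11]

[0, -11]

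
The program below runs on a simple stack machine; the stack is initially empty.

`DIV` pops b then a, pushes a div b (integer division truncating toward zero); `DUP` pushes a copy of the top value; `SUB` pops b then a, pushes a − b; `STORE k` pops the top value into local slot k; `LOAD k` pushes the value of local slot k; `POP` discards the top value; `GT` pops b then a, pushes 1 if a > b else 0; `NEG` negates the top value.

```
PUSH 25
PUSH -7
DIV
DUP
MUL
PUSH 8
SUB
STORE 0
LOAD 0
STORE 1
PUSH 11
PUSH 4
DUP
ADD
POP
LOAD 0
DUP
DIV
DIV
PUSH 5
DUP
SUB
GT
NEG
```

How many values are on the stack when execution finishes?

PUSH 25  [25]
PUSH -7  [25, -7]
DIV      [-3]
DUP      [-3, -3]
MUL      [9]
PUSH 8   [9, 8]
SUB      [1]
STORE 0  []
LOAD 0   [1]
STORE 1  []
PUSH 11  [11]
PUSH 4   [11, 4]
DUP      [11, 4, 4]
ADD      [11, 8]
POP      [11]
LOAD 0   [11, 1]
DUP      [11, 1, 1]
DIV      [11, 1]
DIV      [11]
PUSH 5   [11, 5]
DUP      [11, 5, 5]
SUB      [11, 0]
GT       [1]
NEG      [-1]

1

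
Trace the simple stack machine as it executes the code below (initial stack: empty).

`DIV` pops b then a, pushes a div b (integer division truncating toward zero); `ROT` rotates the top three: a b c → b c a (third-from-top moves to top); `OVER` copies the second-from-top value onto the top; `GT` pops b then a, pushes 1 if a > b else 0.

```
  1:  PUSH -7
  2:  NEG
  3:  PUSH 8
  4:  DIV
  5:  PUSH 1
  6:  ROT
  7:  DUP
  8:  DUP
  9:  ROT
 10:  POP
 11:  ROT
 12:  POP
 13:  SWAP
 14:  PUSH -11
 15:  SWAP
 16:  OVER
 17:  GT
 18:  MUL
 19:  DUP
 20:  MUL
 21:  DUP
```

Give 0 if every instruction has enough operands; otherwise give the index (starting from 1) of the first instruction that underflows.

6

PUSH -7 → -7
NEG     → 7
PUSH 8  → 7 8
DIV     → 0
PUSH 1  → 0 1
ROT  — needs 3 operands, stack has 2 → underflow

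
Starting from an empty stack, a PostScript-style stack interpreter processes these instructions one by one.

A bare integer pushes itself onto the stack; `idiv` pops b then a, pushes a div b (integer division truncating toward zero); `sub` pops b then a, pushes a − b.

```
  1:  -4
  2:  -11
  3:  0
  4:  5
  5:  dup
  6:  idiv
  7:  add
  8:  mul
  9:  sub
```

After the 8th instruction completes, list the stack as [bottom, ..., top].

-4    -4
-11   -4 -11
0     -4 -11 0
5     -4 -11 0 5
dup   -4 -11 0 5 5
idiv  -4 -11 0 1
add   -4 -11 1
mul   -4 -11

[-4, -11]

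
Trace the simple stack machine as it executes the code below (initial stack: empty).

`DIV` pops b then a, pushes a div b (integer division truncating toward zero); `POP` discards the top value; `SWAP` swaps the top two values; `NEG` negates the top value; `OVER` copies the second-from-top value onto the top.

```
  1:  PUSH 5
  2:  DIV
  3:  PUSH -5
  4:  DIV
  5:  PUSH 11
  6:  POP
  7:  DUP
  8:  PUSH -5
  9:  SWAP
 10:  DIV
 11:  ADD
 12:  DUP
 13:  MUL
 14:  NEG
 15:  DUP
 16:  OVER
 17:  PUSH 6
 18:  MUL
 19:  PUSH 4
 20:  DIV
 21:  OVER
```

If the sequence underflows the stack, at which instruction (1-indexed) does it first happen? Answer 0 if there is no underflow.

PUSH 5 : [5]
DIV  — needs 2 operands, stack has 1 → underflow

2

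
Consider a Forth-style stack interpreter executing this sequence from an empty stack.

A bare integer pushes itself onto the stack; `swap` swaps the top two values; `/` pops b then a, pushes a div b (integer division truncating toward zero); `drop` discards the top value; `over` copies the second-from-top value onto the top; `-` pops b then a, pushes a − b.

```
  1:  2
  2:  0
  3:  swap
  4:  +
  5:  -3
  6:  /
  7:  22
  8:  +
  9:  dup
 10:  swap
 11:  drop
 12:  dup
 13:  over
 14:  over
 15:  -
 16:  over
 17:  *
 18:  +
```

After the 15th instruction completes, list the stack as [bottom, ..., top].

2    -> 2
0    -> 2 0
swap -> 0 2
+    -> 2
-3   -> 2 -3
/    -> 0
22   -> 0 22
+    -> 22
dup  -> 22 22
swap -> 22 22
drop -> 22
dup  -> 22 22
over -> 22 22 22
over -> 22 22 22 22
-    -> 22 22 0

[22, 22, 0]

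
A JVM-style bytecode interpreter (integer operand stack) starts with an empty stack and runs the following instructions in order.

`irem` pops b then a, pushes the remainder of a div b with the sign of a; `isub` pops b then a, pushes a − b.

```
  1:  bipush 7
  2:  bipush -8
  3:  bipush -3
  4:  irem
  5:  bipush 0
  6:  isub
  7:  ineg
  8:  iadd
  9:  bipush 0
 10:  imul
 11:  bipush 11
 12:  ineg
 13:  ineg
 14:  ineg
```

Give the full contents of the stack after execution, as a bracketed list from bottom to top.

[0, -11]

bipush 7   [7]
bipush -8  [7, -8]
bipush -3  [7, -8, -3]
irem       [7, -2]
bipush 0   [7, -2, 0]
isub       [7, -2]
ineg       [7, 2]
iadd       [9]
bipush 0   [9, 0]
imul       [0]
bipush 11  [0, 11]
ineg       [0, -11]
ineg       [0, 11]
ineg       [0, -11]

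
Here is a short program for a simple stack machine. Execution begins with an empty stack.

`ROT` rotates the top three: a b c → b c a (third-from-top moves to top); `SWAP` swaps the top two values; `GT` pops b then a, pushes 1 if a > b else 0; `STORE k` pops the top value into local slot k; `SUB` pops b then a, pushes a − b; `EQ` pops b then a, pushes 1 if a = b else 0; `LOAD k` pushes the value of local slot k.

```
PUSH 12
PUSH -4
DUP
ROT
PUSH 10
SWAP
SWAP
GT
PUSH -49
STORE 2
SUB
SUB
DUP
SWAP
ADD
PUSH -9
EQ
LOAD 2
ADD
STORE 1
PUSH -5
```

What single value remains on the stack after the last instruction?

PUSH 12   12
PUSH -4   12 -4
DUP       12 -4 -4
ROT       -4 -4 12
PUSH 10   -4 -4 12 10
SWAP      -4 -4 10 12
SWAP      -4 -4 12 10
GT        -4 -4 1
PUSH -49  -4 -4 1 -49
STORE 2   -4 -4 1
SUB       -4 -5
SUB       1
DUP       1 1
SWAP      1 1
ADD       2
PUSH -9   2 -9
EQ        0
LOAD 2    0 -49
ADD       -49
STORE 1   (empty)
PUSH -5   -5

-5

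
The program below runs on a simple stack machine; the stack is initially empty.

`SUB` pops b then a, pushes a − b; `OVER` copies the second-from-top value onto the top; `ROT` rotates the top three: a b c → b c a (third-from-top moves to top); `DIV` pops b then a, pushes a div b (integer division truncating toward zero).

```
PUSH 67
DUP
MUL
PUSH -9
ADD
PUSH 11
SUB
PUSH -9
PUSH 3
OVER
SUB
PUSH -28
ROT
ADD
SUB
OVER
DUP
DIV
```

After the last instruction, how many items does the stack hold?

PUSH 67  -> [67]
DUP      -> [67, 67]
MUL      -> [4489]
PUSH -9  -> [4489, -9]
ADD      -> [4480]
PUSH 11  -> [4480, 11]
SUB      -> [4469]
PUSH -9  -> [4469, -9]
PUSH 3   -> [4469, -9, 3]
OVER     -> [4469, -9, 3, -9]
SUB      -> [4469, -9, 12]
PUSH -28 -> [4469, -9, 12, -28]
ROT      -> [4469, 12, -28, -9]
ADD      -> [4469, 12, -37]
SUB      -> [4469, 49]
OVER     -> [4469, 49, 4469]
DUP      -> [4469, 49, 4469, 4469]
DIV      -> [4469, 49, 1]

3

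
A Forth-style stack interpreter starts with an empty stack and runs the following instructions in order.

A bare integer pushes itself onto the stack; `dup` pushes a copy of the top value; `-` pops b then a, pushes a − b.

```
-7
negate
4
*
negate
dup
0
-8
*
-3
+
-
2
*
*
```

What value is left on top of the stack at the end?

1400

-7     -> [-7]
negate -> [7]
4      -> [7, 4]
*      -> [28]
negate -> [-28]
dup    -> [-28, -28]
0      -> [-28, -28, 0]
-8     -> [-28, -28, 0, -8]
*      -> [-28, -28, 0]
-3     -> [-28, -28, 0, -3]
+      -> [-28, -28, -3]
-      -> [-28, -25]
2      -> [-28, -25, 2]
*      -> [-28, -50]
*      -> [1400]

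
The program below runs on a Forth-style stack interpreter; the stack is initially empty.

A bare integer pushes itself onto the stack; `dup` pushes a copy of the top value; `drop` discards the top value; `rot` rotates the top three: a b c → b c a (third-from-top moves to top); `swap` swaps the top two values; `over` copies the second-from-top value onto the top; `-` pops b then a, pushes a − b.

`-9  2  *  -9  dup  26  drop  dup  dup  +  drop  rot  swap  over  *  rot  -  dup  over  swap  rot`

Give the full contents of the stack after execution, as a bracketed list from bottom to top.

-9   → -9
2    → -9 2
*    → -18
-9   → -18 -9
dup  → -18 -9 -9
26   → -18 -9 -9 26
drop → -18 -9 -9
dup  → -18 -9 -9 -9
dup  → -18 -9 -9 -9 -9
+    → -18 -9 -9 -18
drop → -18 -9 -9
rot  → -9 -9 -18
swap → -9 -18 -9
over → -9 -18 -9 -18
*    → -9 -18 162
rot  → -18 162 -9
-    → -18 171
dup  → -18 171 171
over → -18 171 171 171
swap → -18 171 171 171
rot  → -18 171 171 171

[-18, 171, 171, 171]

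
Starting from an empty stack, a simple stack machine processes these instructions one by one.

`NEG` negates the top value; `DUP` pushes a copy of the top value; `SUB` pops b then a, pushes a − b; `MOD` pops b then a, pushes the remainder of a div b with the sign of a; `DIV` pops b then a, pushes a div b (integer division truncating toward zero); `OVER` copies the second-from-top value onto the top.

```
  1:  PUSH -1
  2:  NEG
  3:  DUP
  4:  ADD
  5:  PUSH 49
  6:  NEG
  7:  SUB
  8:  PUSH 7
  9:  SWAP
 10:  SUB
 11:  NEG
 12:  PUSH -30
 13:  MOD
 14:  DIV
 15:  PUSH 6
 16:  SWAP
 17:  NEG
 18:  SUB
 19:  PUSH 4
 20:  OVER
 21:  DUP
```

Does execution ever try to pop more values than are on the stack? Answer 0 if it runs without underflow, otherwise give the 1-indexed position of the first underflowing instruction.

PUSH -1   [-1]
NEG       [1]
DUP       [1, 1]
ADD       [2]
PUSH 49   [2, 49]
NEG       [2, -49]
SUB       [51]
PUSH 7    [51, 7]
SWAP      [7, 51]
SUB       [-44]
NEG       [44]
PUSH -30  [44, -30]
MOD       [14]
DIV  — needs 2 operands, stack has 1 → underflow

14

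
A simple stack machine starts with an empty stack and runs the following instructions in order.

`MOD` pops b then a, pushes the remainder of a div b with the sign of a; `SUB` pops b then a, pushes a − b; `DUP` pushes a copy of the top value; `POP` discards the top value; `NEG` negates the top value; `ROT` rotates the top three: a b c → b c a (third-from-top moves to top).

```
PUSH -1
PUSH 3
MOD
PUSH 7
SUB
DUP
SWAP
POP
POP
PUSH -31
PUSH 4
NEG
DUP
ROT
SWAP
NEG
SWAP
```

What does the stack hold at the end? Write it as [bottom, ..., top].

[-4, 4, -31]

PUSH -1   -1
PUSH 3    -1 3
MOD       -1
PUSH 7    -1 7
SUB       -8
DUP       -8 -8
SWAP      -8 -8
POP       -8
POP       (empty)
PUSH -31  -31
PUSH 4    -31 4
NEG       -31 -4
DUP       -31 -4 -4
ROT       -4 -4 -31
SWAP      -4 -31 -4
NEG       -4 -31 4
SWAP      -4 4 -31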